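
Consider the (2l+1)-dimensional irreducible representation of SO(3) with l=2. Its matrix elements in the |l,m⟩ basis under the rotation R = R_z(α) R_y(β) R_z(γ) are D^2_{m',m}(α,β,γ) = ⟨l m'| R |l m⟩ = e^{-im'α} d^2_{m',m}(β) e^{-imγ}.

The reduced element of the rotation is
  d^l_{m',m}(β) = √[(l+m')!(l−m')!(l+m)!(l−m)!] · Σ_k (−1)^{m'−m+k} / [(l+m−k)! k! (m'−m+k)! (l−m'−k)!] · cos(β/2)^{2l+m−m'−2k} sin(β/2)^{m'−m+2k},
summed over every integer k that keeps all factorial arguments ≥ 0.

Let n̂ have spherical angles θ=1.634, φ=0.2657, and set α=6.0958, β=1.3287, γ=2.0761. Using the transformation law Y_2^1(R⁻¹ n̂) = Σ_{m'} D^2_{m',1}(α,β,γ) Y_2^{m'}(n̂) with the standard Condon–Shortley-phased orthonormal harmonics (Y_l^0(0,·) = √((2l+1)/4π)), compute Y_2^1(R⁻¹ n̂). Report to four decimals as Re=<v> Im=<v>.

Need the full column D^2_{m',1} for m'=−2..2 at α=6.0958, β=1.3287, γ=2.0761.
cos(β/2)=0.787318, sin(β/2)=0.616548
d^2_{-2,1}: single k=3 term ⇒ +0.369045;  D = -0.284455-0.235116i
d^2_{-1,1}: k∈[2..3] ⇒ +0.706894 -0.144499 = +0.562395;  D = -0.359150-0.432780i
d^2_{0,1}: k∈[1..2] ⇒ +0.737042 -0.451986 = +0.285056;  D = -0.137988-0.249432i
d^2_{1,1}: k∈[0..1] ⇒ +0.384238 -0.706894 = -0.322656;  D = +0.100859+0.306487i
d^2_{2,1}: single k=0 term ⇒ -0.601792;  D = +0.078331+0.596673i
Y_2^{m'}(θ=1.634,φ=0.2657) and Σ D·Y over m':
  (-0.2845-0.2351i)·(+0.3317-0.1950i)  (-0.3592-0.4328i)·(-0.0470+0.0128i)  (-0.1380-0.2494i)·(-0.3116+0.0000i)  (+0.1009+0.3065i)·(+0.0470+0.0128i)  (+0.0783+0.5967i)·(+0.3317+0.1950i)
Y_2^1(R⁻¹ n̂) = -0.164303+0.299811i

Re=-0.1643 Im=0.2998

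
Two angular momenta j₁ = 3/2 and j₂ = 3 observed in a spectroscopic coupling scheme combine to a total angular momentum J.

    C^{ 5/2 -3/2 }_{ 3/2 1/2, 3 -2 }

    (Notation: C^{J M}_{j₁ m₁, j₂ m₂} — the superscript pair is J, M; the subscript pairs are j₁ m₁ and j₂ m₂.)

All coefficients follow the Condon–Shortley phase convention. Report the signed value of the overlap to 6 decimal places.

+√(1/14) = +0.267261

√[6·2!1!4!/8! · 2!1!1!5!1!4!] = √(288/7)
  +(−1)^0/∏(0,2,1,1,0,3)! = 1/12  (running 1/12)
  +(−1)^1/∏(1,1,0,0,1,4)! = -1/24  (running 1/24)
⟨..|..⟩ = √(288/7)·(1/24) = +0.267261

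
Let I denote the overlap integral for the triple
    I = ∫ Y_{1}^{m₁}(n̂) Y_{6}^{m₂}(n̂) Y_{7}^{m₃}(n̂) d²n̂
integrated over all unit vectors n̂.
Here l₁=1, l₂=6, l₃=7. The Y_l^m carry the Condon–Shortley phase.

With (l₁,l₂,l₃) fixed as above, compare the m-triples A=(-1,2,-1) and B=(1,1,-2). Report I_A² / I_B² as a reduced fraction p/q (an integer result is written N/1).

Shared (l₁,l₂,l₃)=(1,6,7): N and (l;000)² cancel in I_A²/I_B².
A: Δ = 0!·2!·12!/15! = 1/1365; Racah Σ t=0..0: t=0:+1/1935360 = 1/1935360; ⇒ 3j(1 6 7; -1 2 -1)² = 1/91, sgn +1
B: Δ = 0!·2!·12!/15! = 1/1365; Racah Σ t=0..0: t=0:+1/1209600 = 1/1209600; ⇒ 3j(1 6 7; 1 1 -2)² = 12/455, sgn -1
I_A²/I_B² = (1/91)/(12/455) = 5/12

5/12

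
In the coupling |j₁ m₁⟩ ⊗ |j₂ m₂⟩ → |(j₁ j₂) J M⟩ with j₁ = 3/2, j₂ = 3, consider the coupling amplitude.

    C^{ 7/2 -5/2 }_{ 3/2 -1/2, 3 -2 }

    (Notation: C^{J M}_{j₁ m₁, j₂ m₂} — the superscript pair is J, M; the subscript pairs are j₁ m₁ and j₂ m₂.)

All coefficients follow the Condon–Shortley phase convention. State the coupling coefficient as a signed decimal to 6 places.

+√(1/7) ≈ +0.377964

j₁+j₂−J=1  J+j₁−j₂=2  J−j₁+j₂=5  j₁+j₂+J+1=9
(j₁±m₁, j₂±m₂, J±M) = (1,2,1,5,1,6)
P² = 6400/7
sum k=0..1:
  [0] +1/48 = 1/48
  [1] −1/120 = -1/120
S = 1/80
C² = P²·S² = 1/7 ; C = +0.377964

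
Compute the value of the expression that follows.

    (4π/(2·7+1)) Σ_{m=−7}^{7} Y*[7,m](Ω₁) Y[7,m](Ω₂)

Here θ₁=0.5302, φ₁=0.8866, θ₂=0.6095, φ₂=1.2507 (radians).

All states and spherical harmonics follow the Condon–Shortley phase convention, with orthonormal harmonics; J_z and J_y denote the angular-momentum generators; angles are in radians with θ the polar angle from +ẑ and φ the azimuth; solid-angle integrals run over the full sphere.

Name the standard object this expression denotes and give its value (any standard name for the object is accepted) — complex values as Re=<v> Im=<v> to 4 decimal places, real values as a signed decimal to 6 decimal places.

Legendre polynomial (addition theorem), +0.467593

This sum is the spherical-harmonic addition theorem: it equals the Legendre polynomial P_l(cos γ) of the angle γ between the two directions.
Term-by-term m-sum for l=7 (normalisation 4π/15 = 0.837758):
  term(m=-7) = (-0.000035, -0.000024)   from Y*(Ω₁)=(0.004217, -0.000325), Y(Ω₂)=(-0.007897, -0.006255)
  term(m=-6) = (-0.000840, -0.001192)   from Y*(Ω₁)=(0.015404, -0.022171), Y(Ω₂)=(0.018502, -0.050720)
  term(m=-5) = (-0.004542, -0.017812)   from Y*(Ω₁)=(-0.029034, -0.101201), Y(Ω₂)=(0.174517, 0.005182)
  term(m=-4) = (0.011702, -0.101849)   from Y*(Ω₁)=(-0.254064, -0.108859), Y(Ω₂)=(0.106207, 0.355372)
  term(m=-3) = (0.105246, -0.202903)   from Y*(Ω₁)=(-0.419558, 0.219383), Y(Ω₂)=(-0.395571, 0.276771)
  term(m=-2) = (0.075941, -0.067715)   from Y*(Ω₁)=(-0.085647, 0.417356), Y(Ω₂)=(-0.191523, -0.142654)
  term(m=-1) = (0.015594, -0.005943)   from Y*(Ω₁)=(-0.037890, -0.046455), Y(Ω₂)=(-0.087591, 0.264228)
  term(m=+0) = (0.152017, 0.000000)   from Y*(Ω₁)=(-0.445708, -0.000000), Y(Ω₂)=(-0.341068, 0.000000)
  term(m=+1) = (0.015594, 0.005943)   from Y*(Ω₁)=(0.037890, -0.046455), Y(Ω₂)=(0.087591, 0.264228)
  term(m=+2) = (0.075941, 0.067715)   from Y*(Ω₁)=(-0.085647, -0.417356), Y(Ω₂)=(-0.191523, 0.142654)
  term(m=+3) = (0.105246, 0.202903)   from Y*(Ω₁)=(0.419558, 0.219383), Y(Ω₂)=(0.395571, 0.276771)
  term(m=+4) = (0.011702, 0.101849)   from Y*(Ω₁)=(-0.254064, 0.108859), Y(Ω₂)=(0.106207, -0.355372)
  term(m=+5) = (-0.004542, 0.017812)   from Y*(Ω₁)=(0.029034, -0.101201), Y(Ω₂)=(-0.174517, 0.005182)
  term(m=+6) = (-0.000840, 0.001192)   from Y*(Ω₁)=(0.015404, 0.022171), Y(Ω₂)=(0.018502, 0.050720)
  term(m=+7) = (-0.000035, 0.000024)   from Y*(Ω₁)=(-0.004217, -0.000325), Y(Ω₂)=(0.007897, -0.006255)
Accumulated sum (0.558148, 0.000000); after 4π/(2l+1) scaling, (0.467593, 0.000000) ⇒ P_7 = 0.467593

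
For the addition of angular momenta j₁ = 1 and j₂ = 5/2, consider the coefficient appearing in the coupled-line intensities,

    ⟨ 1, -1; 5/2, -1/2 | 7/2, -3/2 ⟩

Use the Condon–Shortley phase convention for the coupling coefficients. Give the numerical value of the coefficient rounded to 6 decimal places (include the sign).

+√(10/21) ≈ +0.690066

triangle: 0!*2!*5!/8! = 240/40320
(j±m)!: 0!*2!*2!*3!*2!*5! = 5760
prefactor² = (2J+1)*Δ*N² = 1920/7
  k=0: +1/(0!*0!*2!*2!*0!*3!) = 1/24
Σ = 1/24  ⇒  CG² = 1920/7*(1/24)² = 10/21
CG = +√(10/21) = +0.690066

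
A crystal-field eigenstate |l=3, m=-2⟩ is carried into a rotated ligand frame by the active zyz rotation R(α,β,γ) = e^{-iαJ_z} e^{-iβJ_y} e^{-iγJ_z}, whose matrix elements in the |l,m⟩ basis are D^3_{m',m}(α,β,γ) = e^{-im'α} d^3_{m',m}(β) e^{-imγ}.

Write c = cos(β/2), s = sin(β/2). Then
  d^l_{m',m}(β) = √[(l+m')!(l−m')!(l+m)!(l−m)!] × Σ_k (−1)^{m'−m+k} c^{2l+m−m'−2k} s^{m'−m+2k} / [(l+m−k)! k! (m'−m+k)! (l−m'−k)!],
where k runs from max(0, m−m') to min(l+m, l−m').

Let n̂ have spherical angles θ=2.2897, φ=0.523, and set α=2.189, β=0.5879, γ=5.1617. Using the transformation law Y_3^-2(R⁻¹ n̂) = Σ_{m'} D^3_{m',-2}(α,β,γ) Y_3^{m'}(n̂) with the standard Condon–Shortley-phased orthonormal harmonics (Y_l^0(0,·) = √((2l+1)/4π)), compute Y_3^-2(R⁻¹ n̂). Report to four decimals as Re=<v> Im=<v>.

Re=-0.3902 Im=-0.0485

Need the full column D^3_{m',-2} for m'=−3..3 at α=2.1890, β=0.5879, γ=5.1617.
cos(β/2)=0.957107, sin(β/2)=0.289735
d^3_{-3,-2}: single k=1 term ⇒ +0.570005;  D = -0.215844-0.527558i
d^3_{-2,-2}: k∈[0..1] ⇒ +0.768710 -0.352220 = +0.416490;  D = -0.222726+0.351934i
d^3_{-1,-2}: k∈[0..1] ⇒ -0.735874 +0.134870 = -0.601004;  D = -0.600129+0.032421i
d^3_{0,-2}: k∈[0..1] ⇒ +0.385838 -0.035358 = +0.350480;  D = -0.218240-0.274240i
d^3_{1,-2}: k∈[0..1] ⇒ -0.134870 +0.006180 = -0.128690;  D = +0.035616-0.123663i
d^3_{2,-2}: k∈[0..1] ⇒ +0.032277 -0.000592 = +0.031686;  D = +0.029895-0.010501i
d^3_{3,-2}: single k=0 term ⇒ -0.004787;  D = +0.003910+0.002761i
Y_3^{m'}(θ=2.2897,φ=0.523) and Σ D·Y over m':
  (-0.2158-0.5276i)·(+0.0003-0.1778i)  (-0.2227+0.3519i)·(-0.1910+0.3298i)  (-0.6001+0.0324i)·(+0.2462-0.1419i)  (-0.2182-0.2742i)·(+0.2043+0.0000i)  (+0.0356-0.1237i)·(-0.2462-0.1419i)  (+0.0299-0.0105i)·(-0.1910-0.3298i)  (+0.0039+0.0028i)·(-0.0003-0.1778i)
Y_3^-2(R⁻¹ n̂) = -0.390170-0.048499i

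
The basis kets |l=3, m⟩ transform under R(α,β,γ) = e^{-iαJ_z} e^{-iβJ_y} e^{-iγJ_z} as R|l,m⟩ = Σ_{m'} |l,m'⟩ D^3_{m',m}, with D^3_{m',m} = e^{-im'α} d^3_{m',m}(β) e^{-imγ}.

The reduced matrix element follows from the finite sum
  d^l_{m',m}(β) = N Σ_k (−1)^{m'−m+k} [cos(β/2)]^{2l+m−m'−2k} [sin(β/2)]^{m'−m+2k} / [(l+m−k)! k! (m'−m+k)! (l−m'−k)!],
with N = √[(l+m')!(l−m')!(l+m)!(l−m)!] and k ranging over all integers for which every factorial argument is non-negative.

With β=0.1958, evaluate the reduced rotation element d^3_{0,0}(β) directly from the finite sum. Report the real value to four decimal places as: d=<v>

d^3_{0,0}(β=0.1958) via the finite sum:
With c≡cos(β/2)=0.995212 and s≡sin(β/2)=0.097744, N=[6·6·6·6]^{1/2}=36.000000
The bounds max(0,m−m')=0 and min(l+m,l−m')=3 give 4 terms
  k=0: (−1)^0·36.0000/(36)·0.9952^6·0.0977^0 = +0.971611
  k=1: (−1)^1·36.0000/(4)·0.9952^4·0.0977^2 = -0.084349
  k=2: (−1)^2·36.0000/(4)·0.9952^2·0.0977^4 = +0.000814
  k=3: (−1)^3·36.0000/(36)·0.9952^0·0.0977^6 = -0.000001
d^3_{0,0}(0.1958) = +0.971611 -0.084349 +0.000814 -0.000001 = +0.888075

d=0.8881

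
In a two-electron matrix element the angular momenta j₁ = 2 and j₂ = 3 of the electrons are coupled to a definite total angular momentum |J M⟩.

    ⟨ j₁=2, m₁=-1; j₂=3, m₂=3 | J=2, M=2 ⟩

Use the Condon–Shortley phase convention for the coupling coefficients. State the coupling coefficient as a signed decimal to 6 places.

triangle: 3!×1!×3!/8! = 36/40320
(j±m)!: 1!×3!×6!×0!×4!×0! = 103680
prefactor² = (2J+1)×Δ×N² = 3240/7
  k=3: −1/(3!×0!×0!×3!×1!×0!) = -1/36
Σ = -1/36  ⇒  CG² = 3240/7×(-1/36)² = 5/14
CG = −√(5/14) = -0.597614

−√(5/14) = -0.597614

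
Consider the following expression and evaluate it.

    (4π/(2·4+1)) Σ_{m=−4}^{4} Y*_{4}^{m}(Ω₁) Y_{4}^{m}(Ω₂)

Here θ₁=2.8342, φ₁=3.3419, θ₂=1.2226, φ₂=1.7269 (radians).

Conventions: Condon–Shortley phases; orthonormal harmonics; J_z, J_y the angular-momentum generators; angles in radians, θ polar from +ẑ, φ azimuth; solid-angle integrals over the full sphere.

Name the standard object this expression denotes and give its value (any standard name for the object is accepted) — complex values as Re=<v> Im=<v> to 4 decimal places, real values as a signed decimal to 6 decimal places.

Legendre polynomial (addition theorem), +0.004100

This sum is the spherical-harmonic addition theorem: it equals the Legendre polynomial P_l(cos γ) of the angle γ between the two directions.
Term-by-term m-sum for l=4 (normalisation 4π/9 = 1.396263):
  m=-4: Y*=(0.002581, 0.002664)  Y=(0.280299, -0.201982)  product (0.001262, 0.000225)
  m=-3: Y*=(0.027258, 0.018685)  Y=(0.160109, 0.316518)  product (-0.001550, 0.011619)
  m=-2: Y*=(0.151134, 0.064008)  Y=(0.052057, -0.016802)  product (0.008943, 0.000793)
  m=-1: Y*=(0.449139, 0.091189)  Y=(0.051545, 0.327513)  product (-0.006714, 0.151799)
  m=+0: Y*=(0.489925, -0.000000)  Y=(-0.001926, 0.000000)  product (-0.000944, 0.000000)
  m=+1: Y*=(-0.449139, 0.091189)  Y=(-0.051545, 0.327513)  product (-0.006714, -0.151799)
  m=+2: Y*=(0.151134, -0.064008)  Y=(0.052057, 0.016802)  product (0.008943, -0.000793)
  m=+3: Y*=(-0.027258, 0.018685)  Y=(-0.160109, 0.316518)  product (-0.001550, -0.011619)
  m=+4: Y*=(0.002581, -0.002664)  Y=(0.280299, 0.201982)  product (0.001262, -0.000225)
Total Σ_m = (0.002936, 0.000000). Multiply by 1.396263: (0.004100, 0.000000). P_4(cos γ) = 0.004100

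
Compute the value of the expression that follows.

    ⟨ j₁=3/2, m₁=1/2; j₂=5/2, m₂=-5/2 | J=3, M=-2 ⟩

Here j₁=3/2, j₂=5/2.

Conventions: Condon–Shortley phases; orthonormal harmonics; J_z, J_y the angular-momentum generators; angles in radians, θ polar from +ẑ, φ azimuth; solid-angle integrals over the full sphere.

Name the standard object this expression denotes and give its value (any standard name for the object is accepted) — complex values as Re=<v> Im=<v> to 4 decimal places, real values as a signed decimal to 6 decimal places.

Clebsch–Gordan coefficient, +√(5/12) ≈ +0.645497

This is a Clebsch–Gordan (vector-coupling) coefficient.
j₁+j₂−J=1  J+j₁−j₂=2  J−j₁+j₂=4  j₁+j₂+J+1=8
(j₁±m₁, j₂±m₂, J±M) = (2,1,0,5,1,5)
P² = 240
sum k=0..0:
  [0] +1/24 = 1/24
S = 1/24
C² = P²·S² = 5/12 ; C = +0.645497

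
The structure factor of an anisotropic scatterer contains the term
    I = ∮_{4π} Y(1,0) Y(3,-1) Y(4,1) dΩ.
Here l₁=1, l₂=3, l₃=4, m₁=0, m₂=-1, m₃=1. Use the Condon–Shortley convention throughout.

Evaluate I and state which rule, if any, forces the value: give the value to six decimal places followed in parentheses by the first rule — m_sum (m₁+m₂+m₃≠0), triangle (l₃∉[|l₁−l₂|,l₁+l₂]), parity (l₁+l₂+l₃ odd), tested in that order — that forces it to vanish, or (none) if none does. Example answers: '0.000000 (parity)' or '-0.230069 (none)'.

-0.238414 (none)

Rules hold: Σm=0, L=8 even, 2≤4≤4.
N = 3·7·9 = 189
Δ = 0!·2!·6!/9! = 1/252
Racah Σ t=0..0: t=0:+1/36 = 1/36
⇒ 3j(1 3 4; 0 0 0)² = 4/63, sgn +1
Racah Σ t=0..0: t=0:+1/48 = 1/48
⇒ 3j(1 3 4; 0 -1 1)² = 5/84, sgn -1
4πI² = N·(3j₀)²·(3jₘ)² = 5/7
I = -1·√(0.714286/4π) = -0.23841361
No selection rule forces the value: the integral is nonzero (none).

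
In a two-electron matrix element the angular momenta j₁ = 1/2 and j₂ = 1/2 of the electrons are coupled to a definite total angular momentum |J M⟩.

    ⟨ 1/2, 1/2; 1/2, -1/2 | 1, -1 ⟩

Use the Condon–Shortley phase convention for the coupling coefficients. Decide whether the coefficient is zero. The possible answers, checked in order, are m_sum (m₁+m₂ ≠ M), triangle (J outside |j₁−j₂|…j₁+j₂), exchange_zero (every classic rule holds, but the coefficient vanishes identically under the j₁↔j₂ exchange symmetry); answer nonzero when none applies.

m-sum: m₁+m₂ = 1/2+(-1/2) = 0, M = -1  ✗ ⇒ coefficient is 0

m_sum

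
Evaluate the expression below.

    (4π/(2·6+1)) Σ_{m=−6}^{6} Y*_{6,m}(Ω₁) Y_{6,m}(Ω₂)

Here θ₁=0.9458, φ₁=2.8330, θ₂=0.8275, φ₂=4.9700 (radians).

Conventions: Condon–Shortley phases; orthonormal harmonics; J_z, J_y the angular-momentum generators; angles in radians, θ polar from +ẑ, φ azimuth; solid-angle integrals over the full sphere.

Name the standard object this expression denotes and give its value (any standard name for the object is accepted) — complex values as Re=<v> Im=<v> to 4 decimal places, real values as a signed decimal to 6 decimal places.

This sum is the spherical-harmonic addition theorem: it equals the Legendre polynomial P_l(cos γ) of the angle γ between the two directions.
Term-by-term m-sum for l=6 (normalisation 4π/13 = 0.966644):
  [-6]  conj(Y_{6,-6})(Ω₁) = -0.03808 - 0.13204j ; Y_{6,-6}(Ω₂) = -0.00193 + 0.07691j ; Δ = 0.01023 - 0.00267j
  [-5]  conj(Y_{6,-5})(Ω₁) = -0.00956 + 0.34331j ; Y_{6,-5}(Ω₂) = 0.23525 + 0.06835j ; Δ = -0.02571 + 0.08011j
  [-4]  conj(Y_{6,-4})(Ω₁) = 0.14089 - 0.40286j ; Y_{6,-4}(Ω₂) = 0.21773 - 0.36294j ; Δ = -0.11554 - 0.13885j
  [-3]  conj(Y_{6,-3})(Ω₁) = -0.09357 + 0.12437j ; Y_{6,-3}(Ω₂) = -0.25024 - 0.25661j ; Δ = 0.05533 - 0.00711j
  [-2]  conj(Y_{6,-2})(Ω₁) = -0.22615 + 0.16049j ; Y_{6,-2}(Ω₂) = 0.04953 - 0.02805j ; Δ = -0.00670 + 0.01429j
  [-1]  conj(Y_{6,-1})(Ω₁) = 0.26124 - 0.08328j ; Y_{6,-1}(Ω₂) = -0.09506 - 0.36081j ; Δ = -0.05488 - 0.08634j
  [+0]  conj(Y_{6,0})(Ω₁) = 0.20958 + 0.00000j ; Y_{6,0}(Ω₂) = -0.05029 + 0.00000j ; Δ = -0.01054 + 0.00000j
  [+1]  conj(Y_{6,1})(Ω₁) = -0.26124 - 0.08328j ; Y_{6,1}(Ω₂) = 0.09506 - 0.36081j ; Δ = -0.05488 + 0.08634j
  [+2]  conj(Y_{6,2})(Ω₁) = -0.22615 - 0.16049j ; Y_{6,2}(Ω₂) = 0.04953 + 0.02805j ; Δ = -0.00670 - 0.01429j
  [+3]  conj(Y_{6,3})(Ω₁) = 0.09357 + 0.12437j ; Y_{6,3}(Ω₂) = 0.25024 - 0.25661j ; Δ = 0.05533 + 0.00711j
  [+4]  conj(Y_{6,4})(Ω₁) = 0.14089 + 0.40286j ; Y_{6,4}(Ω₂) = 0.21773 + 0.36294j ; Δ = -0.11554 + 0.13885j
  [+5]  conj(Y_{6,5})(Ω₁) = 0.00956 + 0.34331j ; Y_{6,5}(Ω₂) = -0.23525 + 0.06835j ; Δ = -0.02571 - 0.08011j
  [+6]  conj(Y_{6,6})(Ω₁) = -0.03808 + 0.13204j ; Y_{6,6}(Ω₂) = -0.00193 - 0.07691j ; Δ = 0.01023 + 0.00267j
Accumulated sum -0.28509 - 0.00000j; after 4π/(2l+1) scaling, -0.27558 - 0.00000j ⇒ P_6 = -0.275577

Legendre polynomial (addition theorem), -0.275577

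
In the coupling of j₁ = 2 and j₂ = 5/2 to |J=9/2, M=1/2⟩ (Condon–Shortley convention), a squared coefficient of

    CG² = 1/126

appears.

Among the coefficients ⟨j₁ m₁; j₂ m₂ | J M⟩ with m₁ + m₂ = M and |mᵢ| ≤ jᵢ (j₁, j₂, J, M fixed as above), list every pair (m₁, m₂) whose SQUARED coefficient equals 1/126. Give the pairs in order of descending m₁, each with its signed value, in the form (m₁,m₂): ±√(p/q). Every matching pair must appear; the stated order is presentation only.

Admissible pairs with m₁+m₂ = M = 1/2: (-2,5/2), (-1,3/2), (0,1/2), (1,-1/2), (2,-3/2)
  (m₁,m₂)=(2,-3/2): CG² = 5/126, CG = +√(5/126)
  (m₁,m₂)=(1,-1/2): CG² = 20/63, CG = +√(20/63)
  (m₁,m₂)=(0,1/2): CG² = 10/21, CG = +√(10/21)
  (m₁,m₂)=(-1,3/2): CG² = 10/63, CG = +√(10/63)
  (m₁,m₂)=(-2,5/2): CG² = 1/126, CG = +√(1/126)   ← matches the target
Pairs with CG² = 1/126: (-2,5/2): +√(1/126)

(-2,5/2): +√(1/126)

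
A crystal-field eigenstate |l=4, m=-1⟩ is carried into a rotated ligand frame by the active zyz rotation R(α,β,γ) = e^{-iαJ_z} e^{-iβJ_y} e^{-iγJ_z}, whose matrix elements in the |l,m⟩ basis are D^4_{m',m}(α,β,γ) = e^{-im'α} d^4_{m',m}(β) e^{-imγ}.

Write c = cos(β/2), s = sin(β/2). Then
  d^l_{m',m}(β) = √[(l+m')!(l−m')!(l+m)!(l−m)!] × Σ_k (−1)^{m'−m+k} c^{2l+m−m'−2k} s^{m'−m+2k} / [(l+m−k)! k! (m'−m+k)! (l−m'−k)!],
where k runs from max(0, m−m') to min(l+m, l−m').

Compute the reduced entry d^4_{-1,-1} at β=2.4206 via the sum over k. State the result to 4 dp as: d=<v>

d^4_{-1,-1}(β=2.4206) via the finite sum:
Half-angle: c=0.352739, s=0.935722. N=√(6·120·6·120)=720.000000
k∈{0,1,2,3} keeps every argument non-negative
  k=0: (−1)^0·720.0000/(720)·0.3527^8·0.9357^0 = +0.000240
  k=1: (−1)^1·720.0000/(48)·0.3527^6·0.9357^2 = -0.025299
  k=2: (−1)^2·720.0000/(24)·0.3527^4·0.9357^4 = +0.356058
  k=3: (−1)^3·720.0000/(72)·0.3527^2·0.9357^6 = -0.835193
d^4_{-1,-1}(2.4206) = +0.000240 -0.025299 +0.356058 -0.835193 = -0.504194

d=-0.5042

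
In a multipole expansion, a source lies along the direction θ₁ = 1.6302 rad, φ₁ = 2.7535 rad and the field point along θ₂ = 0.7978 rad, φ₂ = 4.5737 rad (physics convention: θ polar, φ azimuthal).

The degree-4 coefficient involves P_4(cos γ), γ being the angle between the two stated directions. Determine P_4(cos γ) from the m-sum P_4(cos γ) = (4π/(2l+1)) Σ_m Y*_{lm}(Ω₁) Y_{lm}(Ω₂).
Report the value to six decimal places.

Term-by-term m-sum for l=4 (normalisation 4π/9 = 1.396263):
  m=-4: (0.008096, -0.439344) × (0.098764, 0.061201) = (0.027688, -0.042896)  (running Σ = (0.027688, -0.042896))
  m=-3: (0.029228, -0.067894) × (0.129568, -0.293230) = (-0.016121, -0.017367)  (running Σ = (0.011566, -0.060263))
  m=-2: (-0.232003, 0.227767) × (-0.397835, -0.113271) = (0.118098, -0.064334)  (running Σ = (0.129664, -0.124598))
  m=-1: (-0.077216, 0.031568) × (-0.013508, 0.096771) = (-0.002012, -0.007899)  (running Σ = (0.127653, -0.132496))
  m=0: (0.306217, -0.000000) × (-0.349793, 0.000000) = (-0.107112, 0.000000)  (running Σ = (0.020540, -0.132496))
  m=1: (0.077216, 0.031568) × (0.013508, 0.096771) = (-0.002012, 0.007899)  (running Σ = (0.018528, -0.124598))
  m=2: (-0.232003, -0.227767) × (-0.397835, 0.113271) = (0.118098, 0.064334)  (running Σ = (0.136626, -0.060263))
  m=3: (-0.029228, -0.067894) × (-0.129568, -0.293230) = (-0.016121, 0.017367)  (running Σ = (0.120505, -0.042896))
  m=4: (0.008096, 0.439344) × (0.098764, -0.061201) = (0.027688, 0.042896)  (running Σ = (0.148193, 0.000000))
Total Σ_m = (0.148193, 0.000000). Multiply by 1.396263: (0.206916, 0.000000). P_4(cos γ) = 0.206916

0.206916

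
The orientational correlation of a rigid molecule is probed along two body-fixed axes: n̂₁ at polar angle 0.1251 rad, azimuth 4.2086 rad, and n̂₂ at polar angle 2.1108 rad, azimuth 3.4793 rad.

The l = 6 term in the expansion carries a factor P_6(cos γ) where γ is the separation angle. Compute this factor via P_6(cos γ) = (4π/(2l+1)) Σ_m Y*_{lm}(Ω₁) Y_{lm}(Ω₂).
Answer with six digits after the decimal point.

Summing Y*_{l m}(θ₁,φ₁)·Y_{l m}(θ₂,φ₂) over m ∈ [−6, 6]; prefactor 4π/(2·6+1) = 0.966644:
  [-6]  conj(Y_{6,-6})(Ω₁) = +0.000002+0.000000i ; Y_{6,-6}(Ω₂) = -0.084601-0.172728i ; Δ = -0.000000-0.000000i
  [-5]  conj(Y_{6,-5})(Ω₁) = -0.000029+0.000041i ; Y_{6,-5}(Ω₂) = -0.046915-0.396617i ; Δ = +0.000018+0.000010i
  [-4]  conj(Y_{6,-4})(Ω₁) = -0.000365-0.000767i ; Y_{6,-4}(Ω₂) = +0.080376-0.359486i ; Δ = -0.000305+0.000070i
  [-3]  conj(Y_{6,-3})(Ω₁) = +0.009811+0.000584i ; Y_{6,-3}(Ω₂) = -0.010319+0.016544i ; Δ = -0.000111+0.000156i
  [-2]  conj(Y_{6,-2})(Ω₁) = -0.041314+0.065429i ; Y_{6,-2}(Ω₂) = -0.271560+0.217549i ; Δ = -0.003015-0.026756i
  [-1]  conj(Y_{6,-1})(Ω₁) = -0.183367-0.332648i ; Y_{6,-1}(Ω₂) = -0.107011+0.037578i ; Δ = +0.032122+0.028706i
  [+0]  conj(Y_{6,0})(Ω₁) = +0.856610-0.000000i ; Y_{6,0}(Ω₂) = +0.318588+0.000000i ; Δ = +0.272906+0.000000i
  [+1]  conj(Y_{6,1})(Ω₁) = +0.183367-0.332648i ; Y_{6,1}(Ω₂) = +0.107011+0.037578i ; Δ = +0.032122-0.028706i
  [+2]  conj(Y_{6,2})(Ω₁) = -0.041314-0.065429i ; Y_{6,2}(Ω₂) = -0.271560-0.217549i ; Δ = -0.003015+0.026756i
  [+3]  conj(Y_{6,3})(Ω₁) = -0.009811+0.000584i ; Y_{6,3}(Ω₂) = +0.010319+0.016544i ; Δ = -0.000111-0.000156i
  [+4]  conj(Y_{6,4})(Ω₁) = -0.000365+0.000767i ; Y_{6,4}(Ω₂) = +0.080376+0.359486i ; Δ = -0.000305-0.000070i
  [+5]  conj(Y_{6,5})(Ω₁) = +0.000029+0.000041i ; Y_{6,5}(Ω₂) = +0.046915-0.396617i ; Δ = +0.000018-0.000010i
  [+6]  conj(Y_{6,6})(Ω₁) = +0.000002-0.000000i ; Y_{6,6}(Ω₂) = -0.084601+0.172728i ; Δ = -0.000000+0.000000i
Σ over m = +0.330324-0.000000i; ×(4π/13) → +0.319306-0.000000i. Real part: 0.319306

0.319306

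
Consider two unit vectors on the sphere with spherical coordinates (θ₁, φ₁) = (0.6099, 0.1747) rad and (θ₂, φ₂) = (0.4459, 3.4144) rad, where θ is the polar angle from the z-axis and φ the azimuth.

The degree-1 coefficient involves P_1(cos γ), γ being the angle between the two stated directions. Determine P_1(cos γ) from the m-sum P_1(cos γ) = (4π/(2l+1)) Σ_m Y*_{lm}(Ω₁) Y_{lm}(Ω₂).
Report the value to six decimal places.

Term-by-term m-sum for l=1 (normalisation 4π/3 = 4.188790):
  m=-1: Y*=+0.194882+0.034396i  Y=-0.143491+0.040146i  product -0.029345+0.002888i
  m=+0: Y*=+0.400510-0.000000i  Y=+0.440828+0.000000i  product +0.176556+0.000000i
  m=+1: Y*=-0.194882+0.034396i  Y=+0.143491+0.040146i  product -0.029345-0.002888i
Total Σ_m = +0.117867+0.000000i. Multiply by 4.188790: +0.493720+0.000000i. P_1(cos γ) = 0.493720

0.493720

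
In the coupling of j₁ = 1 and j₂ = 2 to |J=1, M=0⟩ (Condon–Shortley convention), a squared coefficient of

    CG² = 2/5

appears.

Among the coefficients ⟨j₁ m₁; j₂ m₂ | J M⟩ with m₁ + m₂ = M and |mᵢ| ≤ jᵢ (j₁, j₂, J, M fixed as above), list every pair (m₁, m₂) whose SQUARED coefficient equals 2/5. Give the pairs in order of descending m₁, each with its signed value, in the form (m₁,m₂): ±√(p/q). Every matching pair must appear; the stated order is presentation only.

(0,0): −√(2/5)

Admissible pairs with m₁+m₂ = M = 0: (-1,1), (0,0), (1,-1)
  (m₁,m₂)=(1,-1): CG² = 3/10, CG = +√(3/10)
  (m₁,m₂)=(0,0): CG² = 2/5, CG = −√(2/5)   ← matches the target
  (m₁,m₂)=(-1,1): CG² = 3/10, CG = +√(3/10)
Pairs with CG² = 2/5: (0,0): −√(2/5)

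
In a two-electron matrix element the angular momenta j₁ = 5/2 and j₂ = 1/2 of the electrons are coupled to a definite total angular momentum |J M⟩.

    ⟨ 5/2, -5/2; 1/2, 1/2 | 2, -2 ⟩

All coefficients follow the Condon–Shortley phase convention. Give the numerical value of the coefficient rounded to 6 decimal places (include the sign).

-0.912871

j₁+j₂−J=1  J+j₁−j₂=4  J−j₁+j₂=0  j₁+j₂+J+1=6
(j₁±m₁, j₂±m₂, J±M) = (0,5,1,0,0,4)
P² = 480
sum k=1..1:
  [1] −1/24 = -1/24
S = -1/24
C² = P²·S² = 5/6 ; C = -0.912871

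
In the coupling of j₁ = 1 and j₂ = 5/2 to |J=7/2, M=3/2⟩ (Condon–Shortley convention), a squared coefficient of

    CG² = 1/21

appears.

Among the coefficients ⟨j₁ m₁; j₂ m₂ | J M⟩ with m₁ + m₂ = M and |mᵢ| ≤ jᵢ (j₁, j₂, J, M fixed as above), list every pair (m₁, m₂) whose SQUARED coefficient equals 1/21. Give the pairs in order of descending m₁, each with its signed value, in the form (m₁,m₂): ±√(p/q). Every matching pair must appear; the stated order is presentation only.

(-1,5/2): +√(1/21)

Admissible pairs with m₁+m₂ = M = 3/2: (-1,5/2), (0,3/2), (1,1/2)
  (m₁,m₂)=(1,1/2): CG² = 10/21, CG = +√(10/21)
  (m₁,m₂)=(0,3/2): CG² = 10/21, CG = +√(10/21)
  (m₁,m₂)=(-1,5/2): CG² = 1/21, CG = +√(1/21)   ← matches the target
Pairs with CG² = 1/21: (-1,5/2): +√(1/21)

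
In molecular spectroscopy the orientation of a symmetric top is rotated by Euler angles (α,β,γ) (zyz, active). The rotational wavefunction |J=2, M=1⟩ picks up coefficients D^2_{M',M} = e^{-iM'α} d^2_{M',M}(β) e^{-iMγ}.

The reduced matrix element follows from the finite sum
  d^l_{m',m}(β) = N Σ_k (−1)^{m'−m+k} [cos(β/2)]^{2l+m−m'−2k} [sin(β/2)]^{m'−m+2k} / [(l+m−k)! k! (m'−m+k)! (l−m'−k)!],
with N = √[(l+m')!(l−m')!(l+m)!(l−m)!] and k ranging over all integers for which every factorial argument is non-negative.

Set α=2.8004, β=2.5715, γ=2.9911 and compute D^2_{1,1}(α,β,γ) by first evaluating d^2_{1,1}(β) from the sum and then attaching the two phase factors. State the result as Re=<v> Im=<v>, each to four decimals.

Re=-0.1871 Im=-0.1002

Split into d^2_{1,1}(β=2.5715) × two z-phases.
Half-angle: c=0.281202, s=0.959649. N=√(6·1·6·1)=6.000000
k: max(0,(1)−(1))=0 … min(2+(1),2−(1))=1
  k=0: (−1)^0·6.0000/(6)·0.2812^4·0.9596^0 = +0.006253
  k=1: (−1)^1·6.0000/(2)·0.2812^2·0.9596^2 = -0.218465
d^2_{1,1}(2.5715) = +0.006253 -0.218465 = -0.212212
Phases: e^{-i·(1)·2.8004}=-0.942356-0.334611i, e^{-i·(1)·2.9911}=-0.988697-0.149925i ⇒ D=-0.187073-0.100188i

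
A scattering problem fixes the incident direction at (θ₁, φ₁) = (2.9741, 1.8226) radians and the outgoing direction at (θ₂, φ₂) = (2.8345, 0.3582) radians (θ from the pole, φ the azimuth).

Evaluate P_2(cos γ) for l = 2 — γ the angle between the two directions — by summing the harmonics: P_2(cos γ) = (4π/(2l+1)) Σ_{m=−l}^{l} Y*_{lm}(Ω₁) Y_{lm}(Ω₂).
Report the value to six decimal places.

0.840186

Addition theorem: P_2(cos γ) = (4π/5) Σ_m Y*_{lm}(Ω₁) Y_{lm}(Ω₂), m = −2…2:
  m=-2: Y*=-0.009403-0.005181i  Y=+0.026620-0.023179i  product -0.000370+0.000080i
  m=-1: Y*=+0.031640-0.122985i  Y=-0.208478+0.078044i  product +0.003002+0.028109i
  m=+0: Y*=+0.604487-0.000000i  Y=+0.544323+0.000000i  product +0.329036+0.000000i
  m=+1: Y*=-0.031640-0.122985i  Y=+0.208478+0.078044i  product +0.003002-0.028109i
  m=+2: Y*=-0.009403+0.005181i  Y=+0.026620+0.023179i  product -0.000370-0.000080i
Total Σ_m = +0.334299+0.000000i. Multiply by 2.513274: +0.840186+0.000000i. P_2(cos γ) = 0.840186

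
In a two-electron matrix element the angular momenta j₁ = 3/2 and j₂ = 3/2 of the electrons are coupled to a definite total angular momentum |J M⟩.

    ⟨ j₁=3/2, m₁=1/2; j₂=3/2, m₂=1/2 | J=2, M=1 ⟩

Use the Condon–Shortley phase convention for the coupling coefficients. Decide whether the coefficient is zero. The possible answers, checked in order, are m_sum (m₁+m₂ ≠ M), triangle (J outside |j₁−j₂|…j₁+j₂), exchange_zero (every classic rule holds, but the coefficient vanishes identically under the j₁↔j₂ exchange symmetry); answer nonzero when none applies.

exchange_zero

m-sum: m₁+m₂ = 1/2+1/2 = 1, M = 1  ✓
triangle: |j₁−j₂| = 0 ≤ J = 2 ≤ j₁+j₂ = 3  ✓
exchange: j₁=j₂ and m₁=m₂, and (−1)^(j₁+j₂−J) = (−1)^1 = −1 forces ⟨j₁m₁;j₂m₂|JM⟩ = −⟨j₂m₂;j₁m₁|JM⟩ = −⟨j₁m₁;j₂m₂|JM⟩ ⇒ the coefficient vanishes identically
Racah sum check: Σ_k collapses to 0 ⇒ CG = 0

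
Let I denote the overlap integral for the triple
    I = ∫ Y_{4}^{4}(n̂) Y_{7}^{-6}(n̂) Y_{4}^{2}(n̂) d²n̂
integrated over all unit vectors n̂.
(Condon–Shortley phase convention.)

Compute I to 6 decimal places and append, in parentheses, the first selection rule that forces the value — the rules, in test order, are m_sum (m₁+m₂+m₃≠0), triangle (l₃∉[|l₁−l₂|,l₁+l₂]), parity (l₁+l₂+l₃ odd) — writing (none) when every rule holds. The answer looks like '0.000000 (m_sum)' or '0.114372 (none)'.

0.000000 (parity)

Σlᵢ=15 odd — θ-integrand is odd under cosθ→−cosθ; I=0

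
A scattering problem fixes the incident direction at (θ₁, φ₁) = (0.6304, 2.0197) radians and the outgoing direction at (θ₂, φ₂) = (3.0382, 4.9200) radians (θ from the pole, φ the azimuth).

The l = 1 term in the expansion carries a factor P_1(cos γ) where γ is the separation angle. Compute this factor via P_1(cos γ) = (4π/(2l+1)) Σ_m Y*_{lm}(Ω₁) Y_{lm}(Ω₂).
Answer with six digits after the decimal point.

-0.862554

Addition theorem: P_1(cos γ) = (4π/3) Σ_m Y*_{lm}(Ω₁) Y_{lm}(Ω₂), m = −1…1:
  [-1]  conj(Y_{1,-1})(Ω₁) = -0.08838 + 0.18348j ; Y_{1,-1}(Ω₂) = 0.00735 + 0.03489j ; Δ = -0.00705 - 0.00174j
  [+0]  conj(Y_{1,0})(Ω₁) = 0.39469 + 0.00000j ; Y_{1,0}(Ω₂) = -0.48599 + 0.00000j ; Δ = -0.19182 + 0.00000j
  [+1]  conj(Y_{1,1})(Ω₁) = 0.08838 + 0.18348j ; Y_{1,1}(Ω₂) = -0.00735 + 0.03489j ; Δ = -0.00705 + 0.00174j
Accumulated sum -0.20592 + 0.00000j; after 4π/(2l+1) scaling, -0.86255 + 0.00000j ⇒ P_1 = -0.862554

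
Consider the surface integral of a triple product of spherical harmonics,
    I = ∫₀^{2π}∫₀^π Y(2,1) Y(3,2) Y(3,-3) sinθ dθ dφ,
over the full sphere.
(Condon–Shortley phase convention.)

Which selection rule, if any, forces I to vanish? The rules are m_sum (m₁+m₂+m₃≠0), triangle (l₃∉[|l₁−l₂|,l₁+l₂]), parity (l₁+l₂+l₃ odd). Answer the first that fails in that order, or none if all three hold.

m₁+m₂+m₃ = 1 + 2 − 3 = 0  ✓
triangle: |2−3|=1 ≤ l₃=3 ≤ 2+3=5  ✓
parity: l₁+l₂+l₃ = 8 is even  ✓

none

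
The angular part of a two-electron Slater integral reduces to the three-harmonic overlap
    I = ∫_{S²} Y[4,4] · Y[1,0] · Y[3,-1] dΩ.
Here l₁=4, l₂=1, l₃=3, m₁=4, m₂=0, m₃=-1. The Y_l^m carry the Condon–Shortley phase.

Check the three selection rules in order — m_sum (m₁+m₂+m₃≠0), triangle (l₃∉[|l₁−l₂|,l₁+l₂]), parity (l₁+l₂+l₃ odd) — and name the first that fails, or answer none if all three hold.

m_sum

azimuthal sum: 4 + 0 − 1 = 3  ✗
3 ≤ 3 ≤ 5 (triangle on l)
L = 4 + 1 + 3 = 8 (even)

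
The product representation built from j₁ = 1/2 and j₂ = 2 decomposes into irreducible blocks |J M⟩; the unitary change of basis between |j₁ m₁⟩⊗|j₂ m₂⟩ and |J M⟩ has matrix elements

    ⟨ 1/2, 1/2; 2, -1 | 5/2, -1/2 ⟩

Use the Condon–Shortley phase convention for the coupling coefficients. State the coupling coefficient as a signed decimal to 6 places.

+0.632456  (= +√(2/5))

triangle: 0!*1!*4!/6! = 24/720
(j±m)!: 1!*0!*1!*3!*2!*3! = 72
prefactor² = (2J+1)*Δ*N² = 72/5
  k=0: +1/(0!*0!*0!*1!*1!*3!) = 1/6
Σ = 1/6  ⇒  CG² = 72/5*(1/6)² = 2/5
CG = +√(2/5) = +0.632456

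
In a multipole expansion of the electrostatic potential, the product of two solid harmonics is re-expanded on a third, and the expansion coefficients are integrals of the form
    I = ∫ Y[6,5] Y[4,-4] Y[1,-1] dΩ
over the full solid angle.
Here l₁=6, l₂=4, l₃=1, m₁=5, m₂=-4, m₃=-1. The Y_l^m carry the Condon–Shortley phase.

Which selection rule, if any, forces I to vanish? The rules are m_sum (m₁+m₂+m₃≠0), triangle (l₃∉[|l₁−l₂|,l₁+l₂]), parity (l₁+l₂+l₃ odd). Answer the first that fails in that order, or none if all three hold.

Σmᵢ = 0  ✓
l₃∈[|l₁−l₂|,l₁+l₂]=[2,10] required, l₃=1 fails  ✗
Σlᵢ = 11 ⇒ odd

triangle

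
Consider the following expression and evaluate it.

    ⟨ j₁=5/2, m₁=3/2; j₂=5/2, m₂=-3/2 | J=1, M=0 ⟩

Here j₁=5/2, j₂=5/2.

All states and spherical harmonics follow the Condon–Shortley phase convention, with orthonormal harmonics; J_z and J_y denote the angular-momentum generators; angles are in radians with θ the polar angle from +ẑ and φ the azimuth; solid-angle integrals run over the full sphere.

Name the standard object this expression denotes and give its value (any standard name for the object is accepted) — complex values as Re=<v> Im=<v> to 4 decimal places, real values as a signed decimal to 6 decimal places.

Clebsch–Gordan coefficient, −√(9/70) ≈ -0.358569

This is a Clebsch–Gordan (vector-coupling) coefficient.
j₁+j₂−J=4  J+j₁−j₂=1  J−j₁+j₂=1  j₁+j₂+J+1=7
(j₁±m₁, j₂±m₂, J±M) = (4,1,1,4,1,1)
P² = 288/35
sum k=0..1:
  [0] +1/24 = 1/24
  [1] −1/6 = -1/6
S = -1/8
C² = P²·S² = 9/70 ; C = -0.358569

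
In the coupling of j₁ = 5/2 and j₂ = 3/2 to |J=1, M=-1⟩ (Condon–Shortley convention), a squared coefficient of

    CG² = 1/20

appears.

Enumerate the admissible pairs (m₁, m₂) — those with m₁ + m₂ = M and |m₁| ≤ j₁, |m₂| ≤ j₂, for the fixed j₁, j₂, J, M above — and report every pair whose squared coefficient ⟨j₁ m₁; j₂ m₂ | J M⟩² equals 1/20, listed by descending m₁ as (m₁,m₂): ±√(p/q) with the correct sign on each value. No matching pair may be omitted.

Admissible pairs with m₁+m₂ = M = -1: (-5/2,3/2), (-3/2,1/2), (-1/2,-1/2), (1/2,-3/2)
  (m₁,m₂)=(1/2,-3/2): CG² = 1/20, CG = +√(1/20)   ← matches the target
  (m₁,m₂)=(-1/2,-1/2): CG² = 3/20, CG = −√(3/20)
  (m₁,m₂)=(-3/2,1/2): CG² = 3/10, CG = +√(3/10)
  (m₁,m₂)=(-5/2,3/2): CG² = 1/2, CG = −√(1/2)
Pairs with CG² = 1/20: (1/2,-3/2): +√(1/20)

(1/2,-3/2): +√(1/20)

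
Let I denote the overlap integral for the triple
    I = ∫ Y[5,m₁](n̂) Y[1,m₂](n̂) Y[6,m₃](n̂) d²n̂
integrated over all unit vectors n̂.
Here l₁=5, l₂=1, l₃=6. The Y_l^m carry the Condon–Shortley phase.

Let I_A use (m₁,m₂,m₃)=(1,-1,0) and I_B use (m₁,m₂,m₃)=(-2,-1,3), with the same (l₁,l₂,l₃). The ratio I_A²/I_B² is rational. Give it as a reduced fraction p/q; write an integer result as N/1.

5/12

Shared (l₁,l₂,l₃)=(5,1,6): N and (l;000)² cancel in I_A²/I_B².
A: Δ = 0!·10!·2!/13! = 1/858; Racah Σ t=0..0: t=0:+1/34560 = 1/34560; ⇒ 3j(5 1 6; 1 -1 0)² = 5/286, sgn +1
B: Δ = 0!·10!·2!/13! = 1/858; Racah Σ t=0..0: t=0:+1/60480 = 1/60480; ⇒ 3j(5 1 6; -2 -1 3)² = 6/143, sgn -1
I_A²/I_B² = (5/286)/(6/143) = 5/12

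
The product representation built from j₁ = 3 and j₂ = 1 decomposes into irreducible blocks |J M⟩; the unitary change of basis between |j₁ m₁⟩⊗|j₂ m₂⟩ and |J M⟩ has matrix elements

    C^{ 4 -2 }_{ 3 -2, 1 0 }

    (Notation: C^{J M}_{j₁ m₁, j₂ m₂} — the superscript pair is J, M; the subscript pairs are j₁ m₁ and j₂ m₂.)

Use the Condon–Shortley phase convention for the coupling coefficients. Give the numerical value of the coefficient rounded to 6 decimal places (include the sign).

+0.654654

j₁+j₂−J=0  J+j₁−j₂=6  J−j₁+j₂=2  j₁+j₂+J+1=9
(j₁±m₁, j₂±m₂, J±M) = (1,5,1,1,2,6)
P² = 43200/7
sum k=0..0:
  [0] +1/120 = 1/120
S = 1/120
C² = P²·S² = 3/7 ; C = +0.654654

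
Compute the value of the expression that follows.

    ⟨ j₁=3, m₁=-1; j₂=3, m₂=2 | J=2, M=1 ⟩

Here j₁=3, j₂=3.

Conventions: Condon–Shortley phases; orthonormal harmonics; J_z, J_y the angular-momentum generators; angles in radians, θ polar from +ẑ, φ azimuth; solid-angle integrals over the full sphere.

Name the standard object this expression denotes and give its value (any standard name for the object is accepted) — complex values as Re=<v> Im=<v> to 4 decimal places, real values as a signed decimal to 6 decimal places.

This is a Clebsch–Gordan (vector-coupling) coefficient.
triangle: 4!*2!*2!/9! = 96/362880
(j±m)!: 2!*4!*5!*1!*3!*1! = 34560
prefactor² = (2J+1)*Δ*N² = 320/7
  k=3: −1/(3!*1!*1!*2!*1!*0!) = -1/12
  k=4: +1/(4!*0!*0!*1!*2!*1!) = 1/48
Σ = -1/16  ⇒  CG² = 320/7*(-1/16)² = 5/28
CG = −√(5/28) = -0.422577

Clebsch–Gordan coefficient, −√(5/28) ≈ -0.422577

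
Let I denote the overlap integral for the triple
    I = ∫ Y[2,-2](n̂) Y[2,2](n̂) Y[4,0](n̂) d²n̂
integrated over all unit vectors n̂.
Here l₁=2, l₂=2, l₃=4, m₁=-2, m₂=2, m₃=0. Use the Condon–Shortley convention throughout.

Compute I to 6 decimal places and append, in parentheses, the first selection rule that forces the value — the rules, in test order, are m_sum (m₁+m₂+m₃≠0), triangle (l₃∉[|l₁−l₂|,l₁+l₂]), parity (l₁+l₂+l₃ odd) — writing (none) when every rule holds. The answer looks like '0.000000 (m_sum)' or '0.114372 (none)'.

0.040299 (none)

m-sum 0 ✓  L=8 even ✓  0≤4≤4 ✓
Π(2lᵢ+1) = 5×5×9 = 225
triangle coeff Δ(2,2,4) = 1/630
Σ_t [0,0]: t=0:+1/16 = 1/16
(3j)²=2/35 [(2 2 4; 0 0 0)], sign=+1
Σ_t [0,0]: t=0:+1/576 = 1/576
(3j)²=1/630 [(2 2 4; -2 2 0)], sign=+1
⇒ 4πI² = 1/49
I = (+1)√(1/49/(4π)) = 0.04029926
No selection rule forces the value: the integral is nonzero (none).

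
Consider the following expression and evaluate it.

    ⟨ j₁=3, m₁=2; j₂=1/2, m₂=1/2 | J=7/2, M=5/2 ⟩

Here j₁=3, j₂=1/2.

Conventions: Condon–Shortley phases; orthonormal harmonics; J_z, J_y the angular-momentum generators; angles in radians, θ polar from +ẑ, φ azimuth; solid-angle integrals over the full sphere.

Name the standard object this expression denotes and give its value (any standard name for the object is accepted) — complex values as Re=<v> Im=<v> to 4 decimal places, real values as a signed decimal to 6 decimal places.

This is a Clebsch–Gordan (vector-coupling) coefficient.
j₁+j₂−J=0  J+j₁−j₂=6  J−j₁+j₂=1  j₁+j₂+J+1=8
(j₁±m₁, j₂±m₂, J±M) = (5,1,1,0,6,1)
P² = 86400/7
sum k=0..0:
  [0] +1/120 = 1/120
S = 1/120
C² = P²·S² = 6/7 ; C = +0.925820

Clebsch–Gordan coefficient, +√(6/7) ≈ +0.925820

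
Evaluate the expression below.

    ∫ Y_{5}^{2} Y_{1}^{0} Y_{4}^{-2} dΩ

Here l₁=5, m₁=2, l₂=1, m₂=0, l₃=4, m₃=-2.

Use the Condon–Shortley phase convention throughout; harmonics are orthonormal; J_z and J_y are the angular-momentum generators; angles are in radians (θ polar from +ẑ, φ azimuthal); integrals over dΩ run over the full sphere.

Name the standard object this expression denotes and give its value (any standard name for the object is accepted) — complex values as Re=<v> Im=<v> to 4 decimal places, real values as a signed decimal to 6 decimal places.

Gaunt coefficient, +0.225034

This is a Gaunt coefficient — the integral of a triple product of spherical harmonics over the sphere.
m-sum 0 ✓  L=10 even ✓  4≤4≤6 ✓
Π(2lᵢ+1) = 11×3×9 = 297
triangle coeff Δ(5,1,4) = 1/495
Σ_t [1,1]: t=1:−1/576 = -1/576
(3j)²=5/99 [(5 1 4; 0 0 0)], sign=-1
Σ_t [1,1]: t=1:−1/1440 = -1/1440
(3j)²=7/165 [(5 1 4; 2 0 -2)], sign=-1
⇒ 4πI² = 7/11
I = (+1)√(7/11/(4π)) = 0.22503380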